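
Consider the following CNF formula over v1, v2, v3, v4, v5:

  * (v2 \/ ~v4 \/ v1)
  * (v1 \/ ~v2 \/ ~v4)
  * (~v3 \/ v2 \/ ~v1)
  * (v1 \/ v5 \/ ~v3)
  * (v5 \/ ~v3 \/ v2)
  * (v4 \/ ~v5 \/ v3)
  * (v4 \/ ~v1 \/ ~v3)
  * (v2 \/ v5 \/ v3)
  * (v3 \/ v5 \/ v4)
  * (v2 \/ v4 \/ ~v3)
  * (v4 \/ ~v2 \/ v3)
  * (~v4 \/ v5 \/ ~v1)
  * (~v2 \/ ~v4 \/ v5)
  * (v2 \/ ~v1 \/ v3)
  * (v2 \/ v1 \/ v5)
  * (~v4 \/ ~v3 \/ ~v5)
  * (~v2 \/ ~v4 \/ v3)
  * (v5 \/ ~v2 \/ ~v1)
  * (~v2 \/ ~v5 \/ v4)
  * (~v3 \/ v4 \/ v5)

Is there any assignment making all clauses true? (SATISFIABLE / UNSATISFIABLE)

UNSATISFIABLE

v2 = True:
  v4 = True:
    propagation gives v1=True, v5=True, v3=False; an empty clause results — contradiction.
  v4 = False:
    propagation gives v3=True, v1=False, v5=True; an empty clause results — contradiction.
v2 = False:
  v3 = True:
    propagation gives v1=False, v4=False; an empty clause results — contradiction.
  v3 = False:
    propagation gives v5=True, v4=True, v1=True; an empty clause results — contradiction.
Every branch closes, so no satisfying assignment exists.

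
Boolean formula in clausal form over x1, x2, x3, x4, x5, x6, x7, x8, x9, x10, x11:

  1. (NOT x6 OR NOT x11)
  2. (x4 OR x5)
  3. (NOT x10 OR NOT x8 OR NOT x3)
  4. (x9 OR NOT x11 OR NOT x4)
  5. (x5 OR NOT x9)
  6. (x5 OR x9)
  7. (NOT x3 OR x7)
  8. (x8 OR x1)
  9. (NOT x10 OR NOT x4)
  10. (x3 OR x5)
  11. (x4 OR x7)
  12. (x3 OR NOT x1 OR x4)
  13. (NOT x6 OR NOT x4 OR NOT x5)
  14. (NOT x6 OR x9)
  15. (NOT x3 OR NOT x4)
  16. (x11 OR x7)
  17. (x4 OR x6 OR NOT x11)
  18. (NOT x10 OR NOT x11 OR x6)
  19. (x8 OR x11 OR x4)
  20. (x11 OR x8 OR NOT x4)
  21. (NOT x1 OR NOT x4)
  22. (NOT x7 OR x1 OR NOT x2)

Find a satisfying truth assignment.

x1=False  x2=False  x3=False  x4=True  x5=True  x6=False  x7=True  x8=True  x9=False  x10=False  x11=False

Check each clause:
  1. (NOT x11 OR NOT x6) — NOT x6 is true.
  2. (x5 OR x4) — x4 is true.
  3. (NOT x10 OR NOT x3 OR NOT x8) — NOT x3 is true.
  4. (x9 OR NOT x11 OR NOT x4) — NOT x11 is true.
  5. (NOT x9 OR x5) — x5 is true.
  6. (x9 OR x5) — x5 is true.
  7. (x7 OR NOT x3) — NOT x3 is true.
  8. (x8 OR x1) — x8 is true.
  9. (NOT x10 OR NOT x4) — NOT x10 is true.
  10. (x3 OR x5) — x5 is true.
  11. (x7 OR x4) — x4 is true.
  12. (x4 OR NOT x1 OR x3) — x4 is true.
  13. (NOT x4 OR NOT x5 OR NOT x6) — NOT x6 is true.
  14. (NOT x6 OR x9) — NOT x6 is true.
  15. (NOT x4 OR NOT x3) — NOT x3 is true.
  16. (x11 OR x7) — x7 is true.
  17. (x6 OR x4 OR NOT x11) — x4 is true.
  18. (x6 OR NOT x11 OR NOT x10) — NOT x11 is true.
  19. (x8 OR x11 OR x4) — x8 is true.
  20. (x8 OR x11 OR NOT x4) — x8 is true.
  21. (NOT x4 OR NOT x1) — NOT x1 is true.
  22. (NOT x2 OR x1 OR NOT x7) — NOT x2 is true.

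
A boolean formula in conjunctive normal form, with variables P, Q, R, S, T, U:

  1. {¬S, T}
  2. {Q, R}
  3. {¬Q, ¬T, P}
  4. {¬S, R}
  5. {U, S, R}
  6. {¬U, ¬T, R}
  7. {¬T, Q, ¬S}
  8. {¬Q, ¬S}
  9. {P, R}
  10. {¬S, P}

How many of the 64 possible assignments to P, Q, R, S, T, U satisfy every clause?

15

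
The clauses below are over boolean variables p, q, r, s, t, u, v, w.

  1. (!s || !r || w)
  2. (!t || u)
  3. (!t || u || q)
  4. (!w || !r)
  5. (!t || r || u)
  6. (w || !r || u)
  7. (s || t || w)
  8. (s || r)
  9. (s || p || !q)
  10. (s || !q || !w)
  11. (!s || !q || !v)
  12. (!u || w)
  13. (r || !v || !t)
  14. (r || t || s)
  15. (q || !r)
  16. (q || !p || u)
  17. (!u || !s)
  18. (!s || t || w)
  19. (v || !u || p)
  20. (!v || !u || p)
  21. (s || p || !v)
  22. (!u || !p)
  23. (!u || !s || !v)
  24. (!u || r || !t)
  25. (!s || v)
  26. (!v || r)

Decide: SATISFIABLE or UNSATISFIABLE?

UNSATISFIABLE

s = True:
  propagation gives u=False, t=False, w=True, r=False; an empty clause results — contradiction.
s = False:
  propagation gives r=True, w=False, u=True; an empty clause results — contradiction.
Every branch closes, so no satisfying assignment exists.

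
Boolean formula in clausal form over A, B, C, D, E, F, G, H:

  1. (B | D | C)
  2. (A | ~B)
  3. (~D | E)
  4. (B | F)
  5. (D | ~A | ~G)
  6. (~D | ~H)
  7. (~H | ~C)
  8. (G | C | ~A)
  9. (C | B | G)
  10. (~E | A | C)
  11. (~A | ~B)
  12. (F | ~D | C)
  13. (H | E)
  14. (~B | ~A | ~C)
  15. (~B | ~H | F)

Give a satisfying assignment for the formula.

A = F  B = F  C = T  D = F  E = T  F = T  G = T  H = F

Pure literal: F appears only positively; assign F = True.
Try A = False.
  then B is forced to False.
Try C = True.
  then H is forced to False.
  then E is forced to True.
D, G are now unconstrained; take D = False, G = True.
Every clause has at least one true literal under this assignment.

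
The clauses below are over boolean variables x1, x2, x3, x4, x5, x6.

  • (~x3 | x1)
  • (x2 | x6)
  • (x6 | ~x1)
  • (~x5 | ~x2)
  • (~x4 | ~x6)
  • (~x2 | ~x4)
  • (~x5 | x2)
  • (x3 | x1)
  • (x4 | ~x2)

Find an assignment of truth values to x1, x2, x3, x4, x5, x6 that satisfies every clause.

x1 = 1  x2 = 0  x3 = 0  x4 = 0  x5 = 0  x6 = 1

Check each clause:
  1. (x1 | ~x3) — x1 is true.
  2. (x2 | x6) — x6 is true.
  3. (~x1 | x6) — x6 is true.
  4. (~x5 | ~x2) — ~x5 is true.
  5. (~x6 | ~x4) — ~x4 is true.
  6. (~x4 | ~x2) — ~x4 is true.
  7. (x2 | ~x5) — ~x5 is true.
  8. (x3 | x1) — x1 is true.
  9. (x4 | ~x2) — ~x2 is true.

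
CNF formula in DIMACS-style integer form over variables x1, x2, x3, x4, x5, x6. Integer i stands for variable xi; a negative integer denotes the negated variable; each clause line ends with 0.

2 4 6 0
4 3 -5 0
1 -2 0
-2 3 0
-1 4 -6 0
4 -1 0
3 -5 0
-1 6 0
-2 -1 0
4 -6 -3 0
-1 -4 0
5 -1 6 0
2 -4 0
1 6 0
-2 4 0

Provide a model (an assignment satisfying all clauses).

Branch on x1: take x1 = False.
  then x2 is forced to False.
  then x4 is forced to False.
  then x6 is forced to True.
  then x3 is forced to False.
  then x5 is forced to False.

x1=False, x2=False, x3=False, x4=False, x5=False, x6=True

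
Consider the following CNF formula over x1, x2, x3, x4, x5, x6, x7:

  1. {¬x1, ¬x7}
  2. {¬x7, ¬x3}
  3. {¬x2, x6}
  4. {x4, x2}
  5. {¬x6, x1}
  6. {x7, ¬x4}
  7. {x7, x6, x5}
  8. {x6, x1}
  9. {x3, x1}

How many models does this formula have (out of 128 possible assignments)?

4

Satisfying assignments:
  x1=1 x2=1 x3=0 x4=0 x5=0 x6=1 x7=0
  x1=1 x2=1 x3=0 x4=0 x5=1 x6=1 x7=0
  x1=1 x2=1 x3=1 x4=0 x5=0 x6=1 x7=0
  x1=1 x2=1 x3=1 x4=0 x5=1 x6=1 x7=0
That's 4 in total.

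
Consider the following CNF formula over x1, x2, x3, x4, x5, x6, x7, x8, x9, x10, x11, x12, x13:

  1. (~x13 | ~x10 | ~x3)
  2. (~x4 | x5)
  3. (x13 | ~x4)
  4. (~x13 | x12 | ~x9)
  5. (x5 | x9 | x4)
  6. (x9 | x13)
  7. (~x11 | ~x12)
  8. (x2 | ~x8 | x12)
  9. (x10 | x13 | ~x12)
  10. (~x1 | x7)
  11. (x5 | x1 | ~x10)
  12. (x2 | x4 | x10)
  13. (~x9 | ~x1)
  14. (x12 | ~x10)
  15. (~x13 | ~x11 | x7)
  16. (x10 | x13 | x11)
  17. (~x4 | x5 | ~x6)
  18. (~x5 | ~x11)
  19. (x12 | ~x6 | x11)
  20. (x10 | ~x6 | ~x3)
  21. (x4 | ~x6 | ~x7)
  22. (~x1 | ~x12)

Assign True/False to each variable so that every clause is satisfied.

x1 = F  x2 = F  x3 = F  x4 = F  x5 = T  x6 = F  x7 = F  x8 = T  x9 = T  x10 = T  x11 = F  x12 = T  x13 = T

Check each clause:
  1. (~x3 | ~x13 | ~x10) — ~x3 is true.
  2. (~x4 | x5) — ~x4 is true.
  3. (~x4 | x13) — ~x4 is true.
  4. (~x13 | ~x9 | x12) — x12 is true.
  5. (x9 | x5 | x4) — x9 is true.
  6. (x9 | x13) — x9 is true.
  7. (~x11 | ~x12) — ~x11 is true.
  8. (~x8 | x12 | x2) — x12 is true.
  9. (x10 | ~x12 | x13) — x10 is true.
  10. (x7 | ~x1) — ~x1 is true.
  11. (x5 | x1 | ~x10) — x5 is true.
  12. (x2 | x10 | x4) — x10 is true.
  13. (~x9 | ~x1) — ~x1 is true.
  14. (~x10 | x12) — x12 is true.
  15. (x7 | ~x11 | ~x13) — ~x11 is true.
  16. (x11 | x10 | x13) — x10 is true.
  17. (~x4 | x5 | ~x6) — ~x6 is true.
  18. (~x11 | ~x5) — ~x11 is true.
  19. (~x6 | x12 | x11) — ~x6 is true.
  20. (~x6 | ~x3 | x10) — x10 is true.
  21. (~x7 | x4 | ~x6) — ~x7 is true.
  22. (~x1 | ~x12) — ~x1 is true.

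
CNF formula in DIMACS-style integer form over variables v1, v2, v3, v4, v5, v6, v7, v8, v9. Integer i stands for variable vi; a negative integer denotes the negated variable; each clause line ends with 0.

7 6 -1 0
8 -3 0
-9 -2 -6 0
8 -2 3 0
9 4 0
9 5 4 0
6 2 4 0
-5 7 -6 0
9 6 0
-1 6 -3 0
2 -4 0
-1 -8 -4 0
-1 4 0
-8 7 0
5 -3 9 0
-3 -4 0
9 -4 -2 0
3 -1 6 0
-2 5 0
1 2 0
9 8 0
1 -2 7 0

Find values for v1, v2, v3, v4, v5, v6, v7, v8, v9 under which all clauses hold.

v7 occurs only positively in the remaining clauses — set v7 = True.
Try v1 = False.
  then v2 is forced to True.
  then v5 is forced to True.
The remaining clauses are satisfied by v3 = False, v4 = True, v6 = False, v8 = True, v9 = True.
Every clause has at least one true literal under this assignment.

v1 = False, v2 = True, v3 = False, v4 = True, v5 = True, v6 = False, v7 = True, v8 = True, v9 = True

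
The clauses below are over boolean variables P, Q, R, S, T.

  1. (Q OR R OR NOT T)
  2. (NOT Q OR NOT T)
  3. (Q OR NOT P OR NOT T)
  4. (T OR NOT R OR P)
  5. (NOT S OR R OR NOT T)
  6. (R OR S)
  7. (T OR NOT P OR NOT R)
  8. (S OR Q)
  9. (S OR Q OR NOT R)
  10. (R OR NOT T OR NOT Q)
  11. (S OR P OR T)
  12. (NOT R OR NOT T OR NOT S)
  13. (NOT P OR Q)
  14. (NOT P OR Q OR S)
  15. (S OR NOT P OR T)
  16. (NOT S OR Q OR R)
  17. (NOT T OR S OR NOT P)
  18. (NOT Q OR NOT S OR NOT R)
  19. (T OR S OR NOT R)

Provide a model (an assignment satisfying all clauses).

P=True, Q=True, R=False, S=True, T=False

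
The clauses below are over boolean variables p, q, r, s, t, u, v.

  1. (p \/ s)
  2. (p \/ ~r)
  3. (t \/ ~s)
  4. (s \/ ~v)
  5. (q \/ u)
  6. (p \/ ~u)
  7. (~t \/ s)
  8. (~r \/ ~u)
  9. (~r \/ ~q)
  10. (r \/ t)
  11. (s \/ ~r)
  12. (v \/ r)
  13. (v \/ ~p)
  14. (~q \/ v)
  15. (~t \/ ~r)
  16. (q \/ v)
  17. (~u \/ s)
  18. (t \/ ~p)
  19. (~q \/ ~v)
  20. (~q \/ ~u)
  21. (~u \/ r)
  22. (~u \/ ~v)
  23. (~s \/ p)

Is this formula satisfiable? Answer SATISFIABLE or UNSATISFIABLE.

UNSATISFIABLE

r = True:
  propagation gives p=True, u=False, q=True; an empty clause results — contradiction.
r = False:
  propagation gives t=True, s=True, v=True, q=False; an empty clause results — contradiction.
Every branch closes, so no satisfying assignment exists.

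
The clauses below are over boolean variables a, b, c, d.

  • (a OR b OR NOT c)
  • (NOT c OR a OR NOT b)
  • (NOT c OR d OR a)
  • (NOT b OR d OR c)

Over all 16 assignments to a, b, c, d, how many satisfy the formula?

Case analysis on c and a:
  c=T, a=T: remaining (b,d) ∈ {(F,F); (F,T); (T,F); (T,T)} — 4.
  c=T, a=F: a clause becomes empty — 0.
  c=F, a=T: remaining (b,d) ∈ {(F,F); (F,T); (T,T)} — 3.
  c=F, a=F: remaining (b,d) ∈ {(F,F); (F,T); (T,T)} — 3.
Total: 4 + 0 + 3 + 3 = 10.

10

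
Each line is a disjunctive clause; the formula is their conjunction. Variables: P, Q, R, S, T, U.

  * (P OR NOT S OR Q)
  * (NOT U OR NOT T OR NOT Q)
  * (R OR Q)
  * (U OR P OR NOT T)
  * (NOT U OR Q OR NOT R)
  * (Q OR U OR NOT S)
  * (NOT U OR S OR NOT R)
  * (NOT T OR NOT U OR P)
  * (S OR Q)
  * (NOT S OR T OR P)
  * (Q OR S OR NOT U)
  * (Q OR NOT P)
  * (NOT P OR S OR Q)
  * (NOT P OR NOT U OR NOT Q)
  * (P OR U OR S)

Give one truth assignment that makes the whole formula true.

P = True, Q = True, R = False, S = False, T = True, U = False

Check each clause:
  1. (P OR Q OR NOT S) — P is true.
  2. (NOT T OR NOT U OR NOT Q) — NOT U is true.
  3. (Q OR R) — Q is true.
  4. (U OR NOT T OR P) — P is true.
  5. (NOT R OR Q OR NOT U) — NOT U is true.
  6. (Q OR U OR NOT S) — Q is true.
  7. (S OR NOT U OR NOT R) — NOT U is true.
  8. (NOT U OR NOT T OR P) — P is true.
  9. (S OR Q) — Q is true.
  10. (P OR NOT S OR T) — P is true.
  11. (NOT U OR Q OR S) — NOT U is true.
  12. (Q OR NOT P) — Q is true.
  13. (NOT P OR Q OR S) — Q is true.
  14. (NOT P OR NOT Q OR NOT U) — NOT U is true.
  15. (S OR P OR U) — P is true.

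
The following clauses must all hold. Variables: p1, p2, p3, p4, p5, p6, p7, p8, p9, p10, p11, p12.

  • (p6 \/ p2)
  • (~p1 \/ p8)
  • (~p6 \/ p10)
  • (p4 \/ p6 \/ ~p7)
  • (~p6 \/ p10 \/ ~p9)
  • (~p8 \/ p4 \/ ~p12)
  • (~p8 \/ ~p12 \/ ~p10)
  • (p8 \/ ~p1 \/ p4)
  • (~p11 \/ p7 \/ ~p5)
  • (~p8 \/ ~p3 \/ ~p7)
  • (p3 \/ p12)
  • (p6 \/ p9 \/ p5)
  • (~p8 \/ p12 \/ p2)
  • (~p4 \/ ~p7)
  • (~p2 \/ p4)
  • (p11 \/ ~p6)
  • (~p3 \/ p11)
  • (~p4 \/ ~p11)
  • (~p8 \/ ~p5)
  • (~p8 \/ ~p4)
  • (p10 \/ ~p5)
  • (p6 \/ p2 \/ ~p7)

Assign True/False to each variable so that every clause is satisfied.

p1=F  p2=F  p3=F  p4=F  p5=F  p6=T  p7=F  p8=F  p9=F  p10=T  p11=T  p12=T

Check each clause:
  1. (p6 \/ p2) — p6 is true.
  2. (p8 \/ ~p1) — ~p1 is true.
  3. (p10 \/ ~p6) — p10 is true.
  4. (~p7 \/ p4 \/ p6) — ~p7 is true.
  5. (~p9 \/ ~p6 \/ p10) — p10 is true.
  6. (p4 \/ ~p12 \/ ~p8) — ~p8 is true.
  7. (~p8 \/ ~p12 \/ ~p10) — ~p8 is true.
  8. (~p1 \/ p4 \/ p8) — ~p1 is true.
  9. (~p5 \/ p7 \/ ~p11) — ~p5 is true.
  10. (~p8 \/ ~p3 \/ ~p7) — ~p8 is true.
  11. (p3 \/ p12) — p12 is true.
  12. (p6 \/ p5 \/ p9) — p6 is true.
  13. (p12 \/ p2 \/ ~p8) — ~p8 is true.
  14. (~p7 \/ ~p4) — ~p7 is true.
  15. (~p2 \/ p4) — ~p2 is true.
  16. (~p6 \/ p11) — p11 is true.
  17. (~p3 \/ p11) — p11 is true.
  18. (~p4 \/ ~p11) — ~p4 is true.
  19. (~p5 \/ ~p8) — ~p8 is true.
  20. (~p4 \/ ~p8) — ~p8 is true.
  21. (~p5 \/ p10) — p10 is true.
  22. (~p7 \/ p6 \/ p2) — ~p7 is true.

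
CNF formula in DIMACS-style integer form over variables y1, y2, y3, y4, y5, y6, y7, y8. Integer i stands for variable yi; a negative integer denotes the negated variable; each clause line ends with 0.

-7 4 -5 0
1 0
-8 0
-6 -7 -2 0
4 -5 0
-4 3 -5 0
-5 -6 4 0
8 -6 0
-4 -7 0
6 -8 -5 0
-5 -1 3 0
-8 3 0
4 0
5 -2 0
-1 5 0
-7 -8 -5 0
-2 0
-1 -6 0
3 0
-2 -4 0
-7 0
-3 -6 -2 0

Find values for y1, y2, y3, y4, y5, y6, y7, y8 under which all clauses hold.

y1=True, y2=False, y3=True, y4=True, y5=True, y6=False, y7=False, y8=False

Check each clause:
  1. {y4, ¬y7, ¬y5} — ¬y7 is true.
  2. {y1} — y1 is true.
  3. {¬y8} — ¬y8 is true.
  4. {¬y7, ¬y2, ¬y6} — ¬y7 is true.
  5. {y4, ¬y5} — y4 is true.
  6. {y3, ¬y5, ¬y4} — y3 is true.
  7. {¬y5, y4, ¬y6} — ¬y6 is true.
  8. {y8, ¬y6} — ¬y6 is true.
  9. {¬y7, ¬y4} — ¬y7 is true.
  10. {¬y5, ¬y8, y6} — ¬y8 is true.
  11. {y3, ¬y5, ¬y1} — y3 is true.
  12. {¬y8, y3} — ¬y8 is true.
  13. {y4} — y4 is true.
  14. {y5, ¬y2} — y5 is true.
  15. {¬y1, y5} — y5 is true.
  16. {¬y5, ¬y7, ¬y8} — ¬y8 is true.
  17. {¬y2} — ¬y2 is true.
  18. {¬y1, ¬y6} — ¬y6 is true.
  19. {y3} — y3 is true.
  20. {¬y2, ¬y4} — ¬y2 is true.
  21. {¬y7} — ¬y7 is true.
  22. {¬y6, ¬y2, ¬y3} — ¬y6 is true.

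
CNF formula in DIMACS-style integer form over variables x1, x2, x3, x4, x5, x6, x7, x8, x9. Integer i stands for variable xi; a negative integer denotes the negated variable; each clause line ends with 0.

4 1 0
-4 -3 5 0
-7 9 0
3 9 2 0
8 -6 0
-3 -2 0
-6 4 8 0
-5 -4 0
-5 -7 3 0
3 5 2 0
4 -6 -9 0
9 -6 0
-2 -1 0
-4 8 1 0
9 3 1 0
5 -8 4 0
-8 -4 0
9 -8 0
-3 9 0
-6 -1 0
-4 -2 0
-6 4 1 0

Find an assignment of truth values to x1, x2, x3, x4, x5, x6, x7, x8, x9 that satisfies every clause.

x1=True, x2=False, x3=True, x4=False, x5=True, x6=False, x7=False, x8=True, x9=True

Pure literal: x6 appears only negated; assign x6 = False.
x7 occurs only negated in the remaining clauses — set x7 = False.
Branch on x1: take x1 = True.
  then x2 is forced to False.
Set x3 = True and propagate.
  then x9 is forced to True.
Try x4 = False.
The remaining clauses are satisfied by x5 = True, x8 = True.
Every clause has at least one true literal under this assignment.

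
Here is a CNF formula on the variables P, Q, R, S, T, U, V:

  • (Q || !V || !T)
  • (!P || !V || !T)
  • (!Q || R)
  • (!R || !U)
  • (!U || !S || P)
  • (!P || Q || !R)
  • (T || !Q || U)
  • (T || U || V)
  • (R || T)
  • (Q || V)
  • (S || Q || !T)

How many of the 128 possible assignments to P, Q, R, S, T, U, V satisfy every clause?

8

Split on Q, then T.
  Q=T, T=T: S free; 3 ways for (P,R,U,V) × 2^1 = 6.
  Q=T, T=F: a clause becomes empty — 0.
  Q=F, T=T: a clause becomes empty — 0.
  Q=F, T=F: remaining (P,R,S,U,V) ∈ {(F,T,F,F,T); (F,T,T,F,T)} — 2.
Total: 6 + 0 + 0 + 2 = 8.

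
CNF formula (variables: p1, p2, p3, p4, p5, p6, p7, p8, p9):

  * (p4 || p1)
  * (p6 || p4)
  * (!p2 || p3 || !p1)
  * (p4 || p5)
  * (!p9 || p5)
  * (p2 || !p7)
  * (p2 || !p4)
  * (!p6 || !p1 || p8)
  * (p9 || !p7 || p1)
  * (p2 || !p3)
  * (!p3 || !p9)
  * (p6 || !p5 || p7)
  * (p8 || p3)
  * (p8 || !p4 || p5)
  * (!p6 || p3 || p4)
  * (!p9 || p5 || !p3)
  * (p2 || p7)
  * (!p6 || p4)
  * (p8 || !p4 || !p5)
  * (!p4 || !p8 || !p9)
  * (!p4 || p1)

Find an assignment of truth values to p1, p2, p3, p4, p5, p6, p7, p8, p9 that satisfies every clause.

p1=1, p2=1, p3=1, p4=1, p5=0, p6=0, p7=1, p8=1, p9=0

Set p1 = True and propagate.
Branch on p2: take p2 = True.
  then p3 is forced to True.
  then p9 is forced to False.
Branch on p4: take p4 = True.
For the remaining variables, p5 = False, p6 = False, p7 = True, p8 = True works.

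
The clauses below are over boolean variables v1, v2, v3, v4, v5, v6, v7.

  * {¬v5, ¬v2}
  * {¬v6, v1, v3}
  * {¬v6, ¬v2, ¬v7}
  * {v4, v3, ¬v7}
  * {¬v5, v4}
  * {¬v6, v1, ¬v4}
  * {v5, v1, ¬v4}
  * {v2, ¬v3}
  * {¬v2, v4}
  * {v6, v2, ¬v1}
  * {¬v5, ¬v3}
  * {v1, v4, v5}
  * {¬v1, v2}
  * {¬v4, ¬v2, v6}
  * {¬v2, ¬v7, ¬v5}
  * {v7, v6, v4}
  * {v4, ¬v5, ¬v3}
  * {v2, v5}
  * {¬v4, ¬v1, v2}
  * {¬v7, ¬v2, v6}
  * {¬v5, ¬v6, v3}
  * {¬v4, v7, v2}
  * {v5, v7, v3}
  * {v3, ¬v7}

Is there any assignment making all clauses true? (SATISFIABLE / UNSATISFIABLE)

SATISFIABLE

Try v1 = True.
  then v2 is forced to True.
  then v5 is forced to False.
  then v4 is forced to True.
  then v6 is forced to True.
  then v7 is forced to False.
  then v3 is forced to True.
So v1 = True, v2 = True, v3 = True, v4 = True, v5 = False, v6 = True, v7 = False is a satisfying assignment.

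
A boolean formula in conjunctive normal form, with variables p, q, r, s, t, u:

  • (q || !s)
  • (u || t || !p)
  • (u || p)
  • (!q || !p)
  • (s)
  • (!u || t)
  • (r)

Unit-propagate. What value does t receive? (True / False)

(s) stands alone — s = True.
(!s || q) with s = True leaves only q, so q = True.
In (!q || !p), !q is now false; !p must hold, so p = False.
In (u || p), p is now false; u must hold, so u = True.
(t || !u): since u = True, the clause reduces to (t). t = True.

True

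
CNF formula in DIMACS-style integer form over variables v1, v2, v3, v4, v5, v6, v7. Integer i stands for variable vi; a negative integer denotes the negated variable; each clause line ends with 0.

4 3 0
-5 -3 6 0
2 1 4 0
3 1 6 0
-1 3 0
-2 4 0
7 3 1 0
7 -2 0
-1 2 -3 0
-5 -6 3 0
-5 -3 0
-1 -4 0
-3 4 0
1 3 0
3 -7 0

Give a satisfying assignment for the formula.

v1=F  v2=F  v3=T  v4=T  v5=F  v6=F  v7=F

Check each clause:
  1. (v4 ∨ v3) — v3 is true.
  2. (¬v5 ∨ v6 ∨ ¬v3) — ¬v5 is true.
  3. (v1 ∨ v2 ∨ v4) — v4 is true.
  4. (v3 ∨ v1 ∨ v6) — v3 is true.
  5. (v3 ∨ ¬v1) — v3 is true.
  6. (v4 ∨ ¬v2) — v4 is true.
  7. (v7 ∨ v3 ∨ v1) — v3 is true.
  8. (¬v2 ∨ v7) — ¬v2 is true.
  9. (¬v1 ∨ v2 ∨ ¬v3) — ¬v1 is true.
  10. (¬v6 ∨ v3 ∨ ¬v5) — ¬v6 is true.
  11. (¬v5 ∨ ¬v3) — ¬v5 is true.
  12. (¬v4 ∨ ¬v1) — ¬v1 is true.
  13. (v4 ∨ ¬v3) — v4 is true.
  14. (v3 ∨ v1) — v3 is true.
  15. (¬v7 ∨ v3) — ¬v7 is true.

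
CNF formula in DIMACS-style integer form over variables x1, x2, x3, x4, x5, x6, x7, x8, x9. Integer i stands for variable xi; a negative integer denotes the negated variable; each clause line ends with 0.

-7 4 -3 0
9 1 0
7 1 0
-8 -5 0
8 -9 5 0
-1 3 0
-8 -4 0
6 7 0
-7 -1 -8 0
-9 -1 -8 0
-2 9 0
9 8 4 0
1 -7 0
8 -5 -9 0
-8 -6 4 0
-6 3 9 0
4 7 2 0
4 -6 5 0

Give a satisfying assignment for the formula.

x1=T, x2=F, x3=T, x4=T, x5=F, x6=T, x7=F, x8=F, x9=F

Set x1 = True and propagate.
  then x3 is forced to True.
The remaining clauses are satisfied by x2 = False, x4 = True, x5 = False, x6 = True, x7 = False, x8 = False, x9 = False.
Every clause has at least one true literal under this assignment.
Check each clause:
  1. (~x3 | ~x7 | x4) — ~x7 is true.
  2. (x9 | x1) — x1 is true.
  3. (x1 | x7) — x1 is true.
  4. (~x5 | ~x8) — ~x8 is true.
  5. (x5 | ~x9 | x8) — ~x9 is true.
  6. (~x1 | x3) — x3 is true.
  7. (~x4 | ~x8) — ~x8 is true.
  8. (x7 | x6) — x6 is true.
  9. (~x7 | ~x1 | ~x8) — ~x8 is true.
  10. (~x1 | ~x9 | ~x8) — ~x8 is true.
  11. (~x2 | x9) — ~x2 is true.
  12. (x9 | x8 | x4) — x4 is true.
  13. (~x7 | x1) — ~x7 is true.
  14. (~x9 | ~x5 | x8) — ~x5 is true.
  15. (x4 | ~x6 | ~x8) — ~x8 is true.
  16. (x3 | x9 | ~x6) — x3 is true.
  17. (x4 | x2 | x7) — x4 is true.
  18. (x5 | x4 | ~x6) — x4 is true.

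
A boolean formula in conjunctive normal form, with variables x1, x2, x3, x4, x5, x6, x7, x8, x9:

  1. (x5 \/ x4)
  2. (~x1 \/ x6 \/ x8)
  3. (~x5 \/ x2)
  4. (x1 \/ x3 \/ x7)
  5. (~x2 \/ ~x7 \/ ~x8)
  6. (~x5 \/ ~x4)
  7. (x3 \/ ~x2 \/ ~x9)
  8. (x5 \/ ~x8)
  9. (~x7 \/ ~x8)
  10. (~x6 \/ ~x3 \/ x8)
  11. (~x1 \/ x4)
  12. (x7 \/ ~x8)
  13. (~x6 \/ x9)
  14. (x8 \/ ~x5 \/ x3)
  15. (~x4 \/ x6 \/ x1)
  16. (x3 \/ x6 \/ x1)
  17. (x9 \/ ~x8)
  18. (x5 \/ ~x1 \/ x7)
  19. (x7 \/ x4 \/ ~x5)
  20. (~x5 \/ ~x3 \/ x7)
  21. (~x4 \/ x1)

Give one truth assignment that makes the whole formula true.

Try x1 = True.
  then x4 is forced to True.
  then x5 is forced to False.
  then x8 is forced to False.
  then x6 is forced to True.
  then x3 is forced to False.
  then x9 is forced to True.
  then x2 is forced to False.
  then x7 is forced to True.

x1=T, x2=F, x3=F, x4=T, x5=F, x6=T, x7=T, x8=F, x9=T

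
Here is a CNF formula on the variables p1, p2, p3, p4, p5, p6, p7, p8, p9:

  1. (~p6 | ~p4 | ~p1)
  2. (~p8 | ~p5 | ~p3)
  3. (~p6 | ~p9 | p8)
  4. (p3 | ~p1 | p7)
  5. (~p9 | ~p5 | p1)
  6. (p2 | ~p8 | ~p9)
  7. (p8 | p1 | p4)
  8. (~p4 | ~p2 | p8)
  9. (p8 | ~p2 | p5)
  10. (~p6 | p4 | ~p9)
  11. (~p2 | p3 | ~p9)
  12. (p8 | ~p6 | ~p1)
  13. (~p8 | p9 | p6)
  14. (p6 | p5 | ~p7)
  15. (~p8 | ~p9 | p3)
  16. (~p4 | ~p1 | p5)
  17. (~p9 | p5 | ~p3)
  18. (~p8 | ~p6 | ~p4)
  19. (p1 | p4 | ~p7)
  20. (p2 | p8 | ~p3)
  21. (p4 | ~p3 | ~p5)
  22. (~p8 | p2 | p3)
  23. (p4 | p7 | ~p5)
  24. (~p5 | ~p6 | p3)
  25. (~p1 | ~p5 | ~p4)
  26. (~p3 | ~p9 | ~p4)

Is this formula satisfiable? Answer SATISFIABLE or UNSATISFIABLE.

Branch on p1: take p1 = False.
Try p2 = False.
For the remaining variables, p3 = False, p4 = True, p5 = False, p6 = False, p7 = False, p8 = False, p9 = False works.
So p1 = False, p2 = False, p3 = False, p4 = True, p5 = False, p6 = False, p7 = False, p8 = False, p9 = False is a satisfying assignment.

SATISFIABLE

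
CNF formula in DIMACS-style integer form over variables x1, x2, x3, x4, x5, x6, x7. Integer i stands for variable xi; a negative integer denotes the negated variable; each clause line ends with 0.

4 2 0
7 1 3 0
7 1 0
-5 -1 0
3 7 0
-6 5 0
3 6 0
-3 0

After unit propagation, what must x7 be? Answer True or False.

True

Unit clause (NOT x3) sets x3 = False.
From (x3 OR x7) and x3 = False: x7 = True.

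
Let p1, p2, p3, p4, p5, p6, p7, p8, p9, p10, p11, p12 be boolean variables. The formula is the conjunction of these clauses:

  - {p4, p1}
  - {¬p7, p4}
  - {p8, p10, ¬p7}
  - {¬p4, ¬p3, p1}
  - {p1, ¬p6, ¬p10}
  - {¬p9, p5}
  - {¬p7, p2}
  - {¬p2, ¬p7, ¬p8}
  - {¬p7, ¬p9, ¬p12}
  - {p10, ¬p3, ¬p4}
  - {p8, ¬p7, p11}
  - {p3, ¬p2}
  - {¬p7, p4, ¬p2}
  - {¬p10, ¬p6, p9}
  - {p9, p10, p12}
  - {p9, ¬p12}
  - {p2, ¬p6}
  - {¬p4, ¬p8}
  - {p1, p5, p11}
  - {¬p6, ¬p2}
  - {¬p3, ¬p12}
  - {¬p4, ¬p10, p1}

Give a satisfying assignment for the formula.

Pure literal: p1 appears only positively; assign p1 = True.
Pure literal: p5 appears only positively; assign p5 = True.
Set p2 = False and propagate.
  then p7 is forced to False.
  then p6 is forced to False.
The remaining clauses are satisfied by p3 = False, p4 = False, p8 = True, p9 = True, p10 = False, p11 = True, p12 = True.
Every clause has at least one true literal under this assignment.

p1=True, p2=False, p3=False, p4=False, p5=True, p6=False, p7=False, p8=True, p9=True, p10=False, p11=True, p12=True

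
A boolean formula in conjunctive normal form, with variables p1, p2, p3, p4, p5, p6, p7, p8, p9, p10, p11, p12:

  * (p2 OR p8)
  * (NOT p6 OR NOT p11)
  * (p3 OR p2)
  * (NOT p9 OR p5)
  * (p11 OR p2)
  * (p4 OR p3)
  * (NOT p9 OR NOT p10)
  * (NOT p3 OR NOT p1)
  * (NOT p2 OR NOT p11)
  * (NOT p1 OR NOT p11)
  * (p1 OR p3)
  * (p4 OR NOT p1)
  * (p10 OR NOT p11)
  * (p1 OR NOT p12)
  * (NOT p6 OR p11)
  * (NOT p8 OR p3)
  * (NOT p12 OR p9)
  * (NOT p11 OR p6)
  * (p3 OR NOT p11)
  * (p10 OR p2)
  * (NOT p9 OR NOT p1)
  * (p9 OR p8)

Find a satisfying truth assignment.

p1=F, p2=T, p3=T, p4=T, p5=F, p6=F, p7=T, p8=T, p9=F, p10=T, p11=F, p12=F

Pure literal: p4 appears only positively; assign p4 = True.
Pure literal: p12 appears only negated; assign p12 = False.
Branch on p1: take p1 = False.
  then p3 is forced to True.
Try p2 = True.
  then p11 is forced to False.
  then p6 is forced to False.
The remaining clauses are satisfied by p5 = False, p7 = True, p8 = True, p9 = False, p10 = True.
Every clause has at least one true literal under this assignment.
Check each clause:
  1. (p8 OR p2) — p8 is true.
  2. (NOT p11 OR NOT p6) — NOT p6 is true.
  3. (p3 OR p2) — p2 is true.
  4. (NOT p9 OR p5) — NOT p9 is true.
  5. (p11 OR p2) — p2 is true.
  6. (p4 OR p3) — p3 is true.
  7. (NOT p10 OR NOT p9) — NOT p9 is true.
  8. (NOT p1 OR NOT p3) — NOT p1 is true.
  9. (NOT p11 OR NOT p2) — NOT p11 is true.
  10. (NOT p11 OR NOT p1) — NOT p11 is true.
  11. (p3 OR p1) — p3 is true.
  12. (NOT p1 OR p4) — p4 is true.
  13. (NOT p11 OR p10) — p10 is true.
  14. (p1 OR NOT p12) — NOT p12 is true.
  15. (p11 OR NOT p6) — NOT p6 is true.
  16. (NOT p8 OR p3) — p3 is true.
  17. (p9 OR NOT p12) — NOT p12 is true.
  18. (p6 OR NOT p11) — NOT p11 is true.
  19. (p3 OR NOT p11) — p3 is true.
  20. (p10 OR p2) — p2 is true.
  21. (NOT p9 OR NOT p1) — NOT p1 is true.
  22. (p9 OR p8) — p8 is true.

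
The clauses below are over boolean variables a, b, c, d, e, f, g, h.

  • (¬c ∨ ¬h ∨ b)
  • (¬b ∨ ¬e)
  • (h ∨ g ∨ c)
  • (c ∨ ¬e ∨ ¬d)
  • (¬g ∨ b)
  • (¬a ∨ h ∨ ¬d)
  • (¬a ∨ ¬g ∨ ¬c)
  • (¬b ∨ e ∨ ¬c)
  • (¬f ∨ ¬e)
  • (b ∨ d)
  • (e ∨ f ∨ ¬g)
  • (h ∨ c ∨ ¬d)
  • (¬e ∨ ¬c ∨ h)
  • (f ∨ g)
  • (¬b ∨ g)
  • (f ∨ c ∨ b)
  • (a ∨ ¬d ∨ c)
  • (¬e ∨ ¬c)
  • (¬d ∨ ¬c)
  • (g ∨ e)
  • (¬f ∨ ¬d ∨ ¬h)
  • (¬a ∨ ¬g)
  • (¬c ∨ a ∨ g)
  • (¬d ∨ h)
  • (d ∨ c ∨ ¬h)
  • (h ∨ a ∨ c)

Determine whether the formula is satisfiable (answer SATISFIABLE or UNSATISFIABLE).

c = True:
  propagation gives e=False, b=False, h=False, g=False; an empty clause results — contradiction.
c = False:
  d = True:
    propagation gives e=False, h=True, a=True, g=True; an empty clause results — contradiction.
  d = False:
    propagation gives b=True, e=False, g=True, f=True; an empty clause results — contradiction.
Every branch closes, so no satisfying assignment exists.

UNSATISFIABLE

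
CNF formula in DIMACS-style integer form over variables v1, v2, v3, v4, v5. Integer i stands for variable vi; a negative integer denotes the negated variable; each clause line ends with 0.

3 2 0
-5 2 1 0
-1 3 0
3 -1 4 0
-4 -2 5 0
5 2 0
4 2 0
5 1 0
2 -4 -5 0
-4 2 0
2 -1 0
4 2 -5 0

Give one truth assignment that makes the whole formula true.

v3 occurs only positively in the remaining clauses — set v3 = True.
Set v1 = True and propagate.
  then v2 is forced to True.
For the remaining variables, v4 = True, v5 = True works.

v1 = T, v2 = T, v3 = T, v4 = T, v5 = T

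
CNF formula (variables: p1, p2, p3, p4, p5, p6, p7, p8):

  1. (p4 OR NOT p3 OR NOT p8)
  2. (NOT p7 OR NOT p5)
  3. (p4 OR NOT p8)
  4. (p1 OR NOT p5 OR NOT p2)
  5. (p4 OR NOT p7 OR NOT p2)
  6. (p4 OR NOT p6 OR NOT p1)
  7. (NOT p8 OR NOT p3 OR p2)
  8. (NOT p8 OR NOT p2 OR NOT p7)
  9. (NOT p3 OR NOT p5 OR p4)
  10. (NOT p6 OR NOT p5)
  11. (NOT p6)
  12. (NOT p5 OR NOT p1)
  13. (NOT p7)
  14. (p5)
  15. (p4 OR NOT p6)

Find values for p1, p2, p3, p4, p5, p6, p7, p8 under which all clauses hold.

p1=False, p2=False, p3=False, p4=True, p5=True, p6=False, p7=False, p8=False

Check each clause:
  1. (p4 OR NOT p3 OR NOT p8) — NOT p8 is true.
  2. (NOT p5 OR NOT p7) — NOT p7 is true.
  3. (p4 OR NOT p8) — NOT p8 is true.
  4. (NOT p5 OR p1 OR NOT p2) — NOT p2 is true.
  5. (NOT p2 OR p4 OR NOT p7) — NOT p7 is true.
  6. (NOT p6 OR NOT p1 OR p4) — NOT p6 is true.
  7. (NOT p8 OR p2 OR NOT p3) — NOT p8 is true.
  8. (NOT p8 OR NOT p7 OR NOT p2) — NOT p8 is true.
  9. (p4 OR NOT p5 OR NOT p3) — p4 is true.
  10. (NOT p5 OR NOT p6) — NOT p6 is true.
  11. (NOT p6) — NOT p6 is true.
  12. (NOT p5 OR NOT p1) — NOT p1 is true.
  13. (NOT p7) — NOT p7 is true.
  14. (p5) — p5 is true.
  15. (p4 OR NOT p6) — NOT p6 is true.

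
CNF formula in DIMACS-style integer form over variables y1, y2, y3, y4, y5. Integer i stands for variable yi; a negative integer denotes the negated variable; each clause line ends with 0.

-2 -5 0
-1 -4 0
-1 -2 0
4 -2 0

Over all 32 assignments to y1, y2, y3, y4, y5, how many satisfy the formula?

14

Case analysis on y2 and y1:
  y2=1, y1=1: a clause becomes empty — 0.
  y2=1, y1=0: remaining (y3,y4,y5) ∈ {(0,1,0); (1,1,0)} — 2.
  y2=0, y1=1: remaining (y3,y4,y5) ∈ {(0,0,0); (0,0,1); (1,0,0); (1,0,1)} — 4.
  y2=0, y1=0: y3, y4, y5 free → 2^3 = 8.
Total: 0 + 2 + 4 + 8 = 14.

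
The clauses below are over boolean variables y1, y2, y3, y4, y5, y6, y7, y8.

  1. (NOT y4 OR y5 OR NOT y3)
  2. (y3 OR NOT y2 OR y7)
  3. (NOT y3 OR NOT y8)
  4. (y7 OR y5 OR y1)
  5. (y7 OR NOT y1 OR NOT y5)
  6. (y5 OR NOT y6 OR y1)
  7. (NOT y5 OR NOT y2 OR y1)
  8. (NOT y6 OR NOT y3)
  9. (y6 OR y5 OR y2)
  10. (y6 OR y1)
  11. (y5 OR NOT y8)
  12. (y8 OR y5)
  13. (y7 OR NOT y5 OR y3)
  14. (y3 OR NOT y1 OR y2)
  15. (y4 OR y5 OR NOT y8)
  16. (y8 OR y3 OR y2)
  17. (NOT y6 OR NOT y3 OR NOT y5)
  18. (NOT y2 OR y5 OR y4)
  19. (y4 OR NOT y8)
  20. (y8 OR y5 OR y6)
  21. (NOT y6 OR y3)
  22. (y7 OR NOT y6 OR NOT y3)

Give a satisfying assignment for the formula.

y7 occurs only positively in the remaining clauses — set y7 = True.
Branch on y1: take y1 = True.
For the remaining variables, y2 = False, y3 = True, y4 = False, y5 = True, y6 = False, y8 = False works.
Every clause has at least one true literal under this assignment.

y1=True, y2=False, y3=True, y4=False, y5=True, y6=False, y7=True, y8=False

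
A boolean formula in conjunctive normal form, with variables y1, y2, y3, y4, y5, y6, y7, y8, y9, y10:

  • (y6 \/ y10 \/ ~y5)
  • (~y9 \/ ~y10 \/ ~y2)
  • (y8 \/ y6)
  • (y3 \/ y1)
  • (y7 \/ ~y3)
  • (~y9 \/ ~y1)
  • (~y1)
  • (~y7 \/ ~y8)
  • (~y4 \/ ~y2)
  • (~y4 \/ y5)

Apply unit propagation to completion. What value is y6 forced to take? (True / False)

(~y1) stands alone — y1 = False.
From (y3 \/ y1) and y1 = False: y3 = True.
(y7 \/ ~y3): since y3 = True, the clause reduces to (y7). y7 = True.
In (~y8 \/ ~y7), ~y7 is now false; ~y8 must hold, so y8 = False.
(y8 \/ y6) with y8 = False leaves only y6, so y6 = True.

True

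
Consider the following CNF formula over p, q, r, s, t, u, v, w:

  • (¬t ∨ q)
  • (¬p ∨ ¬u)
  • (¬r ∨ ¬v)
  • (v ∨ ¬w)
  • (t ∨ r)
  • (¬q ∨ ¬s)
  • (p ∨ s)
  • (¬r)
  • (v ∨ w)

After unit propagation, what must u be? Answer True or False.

False

(¬r) is a unit clause: r = False.
From (t ∨ r) and r = False: t = True.
(q ∨ ¬t): since t = True, the clause reduces to (q). q = True.
(¬q ∨ ¬s): since q = True, the clause reduces to (¬s). s = False.
In (s ∨ p), s is now false; p must hold, so p = True.
From (¬u ∨ ¬p) and p = True: u = False.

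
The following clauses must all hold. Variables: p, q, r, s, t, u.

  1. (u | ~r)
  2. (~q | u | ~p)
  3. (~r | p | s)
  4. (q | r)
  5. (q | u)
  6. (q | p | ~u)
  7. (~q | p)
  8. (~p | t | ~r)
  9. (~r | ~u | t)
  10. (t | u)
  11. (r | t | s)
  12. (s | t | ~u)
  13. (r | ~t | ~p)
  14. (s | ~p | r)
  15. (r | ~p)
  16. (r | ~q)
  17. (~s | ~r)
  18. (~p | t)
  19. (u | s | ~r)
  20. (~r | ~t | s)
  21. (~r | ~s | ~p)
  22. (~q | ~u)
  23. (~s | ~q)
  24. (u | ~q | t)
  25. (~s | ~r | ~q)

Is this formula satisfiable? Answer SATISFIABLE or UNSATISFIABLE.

r = True:
  propagation gives u=True, t=True, s=False; an empty clause results — contradiction.
r = False:
  propagation gives q=True; an empty clause results — contradiction.
Every branch closes, so no satisfying assignment exists.

UNSATISFIABLE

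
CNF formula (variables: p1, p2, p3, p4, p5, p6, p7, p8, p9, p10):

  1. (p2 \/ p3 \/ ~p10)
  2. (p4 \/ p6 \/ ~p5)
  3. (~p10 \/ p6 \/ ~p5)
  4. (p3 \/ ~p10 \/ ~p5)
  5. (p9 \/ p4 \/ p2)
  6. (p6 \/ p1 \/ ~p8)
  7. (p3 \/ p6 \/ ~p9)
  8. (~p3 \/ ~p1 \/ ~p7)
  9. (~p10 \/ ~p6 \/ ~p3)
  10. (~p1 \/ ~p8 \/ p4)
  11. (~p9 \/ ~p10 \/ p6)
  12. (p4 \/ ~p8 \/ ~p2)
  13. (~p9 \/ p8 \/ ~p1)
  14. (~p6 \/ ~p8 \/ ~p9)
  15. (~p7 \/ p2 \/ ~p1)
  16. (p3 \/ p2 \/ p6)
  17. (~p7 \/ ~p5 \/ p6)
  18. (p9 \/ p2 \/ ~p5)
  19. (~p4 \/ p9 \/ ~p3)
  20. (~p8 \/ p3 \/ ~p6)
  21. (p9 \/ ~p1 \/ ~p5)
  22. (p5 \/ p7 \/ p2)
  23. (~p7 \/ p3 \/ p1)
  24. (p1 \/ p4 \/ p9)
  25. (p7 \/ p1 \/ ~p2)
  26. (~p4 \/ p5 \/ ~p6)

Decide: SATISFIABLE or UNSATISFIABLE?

SATISFIABLE

Pure literal: p10 appears only negated; assign p10 = False.
Branch on p1: take p1 = False.
For the remaining variables, p2 = False, p3 = True, p4 = True, p5 = True, p6 = False, p7 = False, p8 = False, p9 = True works.
Every clause has at least one true literal under this assignment.
So p1=F, p2=F, p3=T, p4=T, p5=T, p6=F, p7=F, p8=F, p9=T, p10=F is a satisfying assignment.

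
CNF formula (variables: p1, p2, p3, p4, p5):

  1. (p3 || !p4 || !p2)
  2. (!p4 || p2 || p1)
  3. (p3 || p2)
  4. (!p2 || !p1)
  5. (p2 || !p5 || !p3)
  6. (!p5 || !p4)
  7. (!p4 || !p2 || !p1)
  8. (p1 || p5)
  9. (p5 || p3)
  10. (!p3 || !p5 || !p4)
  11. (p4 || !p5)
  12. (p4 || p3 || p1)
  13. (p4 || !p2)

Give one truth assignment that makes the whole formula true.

p1=T  p2=F  p3=T  p4=F  p5=F

Check each clause:
  1. (!p2 || !p4 || p3) — p3 is true.
  2. (!p4 || p1 || p2) — p1 is true.
  3. (p3 || p2) — p3 is true.
  4. (!p2 || !p1) — !p2 is true.
  5. (p2 || !p5 || !p3) — !p5 is true.
  6. (!p4 || !p5) — !p5 is true.
  7. (!p4 || !p2 || !p1) — !p4 is true.
  8. (p1 || p5) — p1 is true.
  9. (p5 || p3) — p3 is true.
  10. (!p3 || !p4 || !p5) — !p5 is true.
  11. (!p5 || p4) — !p5 is true.
  12. (p3 || p1 || p4) — p1 is true.
  13. (p4 || !p2) — !p2 is true.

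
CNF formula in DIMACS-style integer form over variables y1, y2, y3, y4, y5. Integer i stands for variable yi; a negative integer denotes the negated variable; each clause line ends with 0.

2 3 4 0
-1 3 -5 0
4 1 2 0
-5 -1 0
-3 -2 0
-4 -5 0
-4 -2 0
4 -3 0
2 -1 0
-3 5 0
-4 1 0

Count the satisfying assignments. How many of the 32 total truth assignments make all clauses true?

3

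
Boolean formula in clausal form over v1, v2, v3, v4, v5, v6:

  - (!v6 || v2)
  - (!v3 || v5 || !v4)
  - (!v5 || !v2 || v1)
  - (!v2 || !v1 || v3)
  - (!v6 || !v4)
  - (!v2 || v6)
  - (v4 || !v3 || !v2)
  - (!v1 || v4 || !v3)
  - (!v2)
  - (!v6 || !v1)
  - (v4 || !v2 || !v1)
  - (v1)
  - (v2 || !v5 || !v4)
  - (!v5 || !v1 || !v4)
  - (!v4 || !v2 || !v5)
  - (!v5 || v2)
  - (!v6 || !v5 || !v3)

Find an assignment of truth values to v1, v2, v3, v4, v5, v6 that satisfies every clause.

Unit propagation: (!v2) forces v2 = False.
The clause (!v6) is unit: v6 must be False.
Unit propagation: (v1) forces v1 = True.
(!v5) is a unit clause, so v5 = False.
v3 occurs only negated in the remaining clauses — set v3 = False.
v4 is now unconstrained; take v4 = True.

v1=T, v2=F, v3=F, v4=T, v5=F, v6=F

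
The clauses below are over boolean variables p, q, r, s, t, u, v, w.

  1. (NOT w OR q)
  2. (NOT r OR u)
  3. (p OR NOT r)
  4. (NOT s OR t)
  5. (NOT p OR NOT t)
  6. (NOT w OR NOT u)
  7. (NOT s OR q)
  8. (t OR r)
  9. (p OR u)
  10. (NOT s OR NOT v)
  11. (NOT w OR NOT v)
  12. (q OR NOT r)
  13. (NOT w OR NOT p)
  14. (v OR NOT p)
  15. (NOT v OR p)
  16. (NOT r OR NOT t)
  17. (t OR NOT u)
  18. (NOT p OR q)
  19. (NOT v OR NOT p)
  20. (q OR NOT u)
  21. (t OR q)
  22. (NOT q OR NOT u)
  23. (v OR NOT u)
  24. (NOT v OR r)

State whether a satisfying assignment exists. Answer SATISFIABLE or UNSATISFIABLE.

p = True:
  propagation gives t=False, s=False, r=True, u=True; an empty clause results — contradiction.
p = False:
  propagation gives r=False, t=True, u=True, w=False; an empty clause results — contradiction.
Every branch closes, so no satisfying assignment exists.

UNSATISFIABLE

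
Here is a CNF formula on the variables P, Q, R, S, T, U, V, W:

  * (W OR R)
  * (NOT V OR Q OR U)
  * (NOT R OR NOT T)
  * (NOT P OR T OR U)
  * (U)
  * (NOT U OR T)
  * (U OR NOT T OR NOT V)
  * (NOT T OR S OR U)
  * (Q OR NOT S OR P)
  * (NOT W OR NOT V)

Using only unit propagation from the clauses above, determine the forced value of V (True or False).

False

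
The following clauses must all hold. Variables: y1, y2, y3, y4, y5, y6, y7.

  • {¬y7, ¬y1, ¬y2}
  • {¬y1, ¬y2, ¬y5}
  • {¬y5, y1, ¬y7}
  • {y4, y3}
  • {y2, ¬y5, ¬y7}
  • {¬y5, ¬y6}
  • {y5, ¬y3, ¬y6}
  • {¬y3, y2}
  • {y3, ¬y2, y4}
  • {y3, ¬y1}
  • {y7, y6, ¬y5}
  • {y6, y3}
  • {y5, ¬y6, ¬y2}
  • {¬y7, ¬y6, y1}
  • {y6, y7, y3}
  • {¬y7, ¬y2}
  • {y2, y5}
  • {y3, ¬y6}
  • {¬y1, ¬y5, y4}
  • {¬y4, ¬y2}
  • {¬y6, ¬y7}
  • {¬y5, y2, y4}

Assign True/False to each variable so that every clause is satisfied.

y1 = True  y2 = True  y3 = True  y4 = False  y5 = False  y6 = False  y7 = False

Check each clause:
  1. {¬y7, ¬y2, ¬y1} — ¬y7 is true.
  2. {¬y5, ¬y1, ¬y2} — ¬y5 is true.
  3. {¬y5, y1, ¬y7} — ¬y7 is true.
  4. {y3, y4} — y3 is true.
  5. {¬y7, y2, ¬y5} — ¬y7 is true.
  6. {¬y6, ¬y5} — ¬y6 is true.
  7. {¬y3, ¬y6, y5} — ¬y6 is true.
  8. {¬y3, y2} — y2 is true.
  9. {¬y2, y4, y3} — y3 is true.
  10. {y3, ¬y1} — y3 is true.
  11. {¬y5, y7, y6} — ¬y5 is true.
  12. {y3, y6} — y3 is true.
  13. {y5, ¬y6, ¬y2} — ¬y6 is true.
  14. {y1, ¬y6, ¬y7} — ¬y7 is true.
  15. {y7, y6, y3} — y3 is true.
  16. {¬y7, ¬y2} — ¬y7 is true.
  17. {y2, y5} — y2 is true.
  18. {¬y6, y3} — ¬y6 is true.
  19. {y4, ¬y5, ¬y1} — ¬y5 is true.
  20. {¬y4, ¬y2} — ¬y4 is true.
  21. {¬y7, ¬y6} — ¬y7 is true.
  22. {y2, y4, ¬y5} — y2 is true.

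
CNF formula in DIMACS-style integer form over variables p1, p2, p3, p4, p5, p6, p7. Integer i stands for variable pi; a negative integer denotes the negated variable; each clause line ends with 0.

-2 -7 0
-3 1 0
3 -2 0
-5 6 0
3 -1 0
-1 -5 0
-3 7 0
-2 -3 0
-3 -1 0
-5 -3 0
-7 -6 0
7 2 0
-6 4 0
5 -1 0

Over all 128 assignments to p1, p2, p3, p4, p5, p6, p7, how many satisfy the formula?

Satisfying assignments:
  p1=F p2=F p3=F p4=F p5=F p6=F p7=T
  p1=F p2=F p3=F p4=T p5=F p6=F p7=T
That's 2 in total.

2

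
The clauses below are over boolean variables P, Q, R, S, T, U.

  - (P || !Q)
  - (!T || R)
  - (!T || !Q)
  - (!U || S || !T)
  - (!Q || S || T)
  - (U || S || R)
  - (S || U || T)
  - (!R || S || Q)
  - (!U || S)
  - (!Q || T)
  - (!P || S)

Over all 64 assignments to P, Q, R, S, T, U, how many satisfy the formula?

12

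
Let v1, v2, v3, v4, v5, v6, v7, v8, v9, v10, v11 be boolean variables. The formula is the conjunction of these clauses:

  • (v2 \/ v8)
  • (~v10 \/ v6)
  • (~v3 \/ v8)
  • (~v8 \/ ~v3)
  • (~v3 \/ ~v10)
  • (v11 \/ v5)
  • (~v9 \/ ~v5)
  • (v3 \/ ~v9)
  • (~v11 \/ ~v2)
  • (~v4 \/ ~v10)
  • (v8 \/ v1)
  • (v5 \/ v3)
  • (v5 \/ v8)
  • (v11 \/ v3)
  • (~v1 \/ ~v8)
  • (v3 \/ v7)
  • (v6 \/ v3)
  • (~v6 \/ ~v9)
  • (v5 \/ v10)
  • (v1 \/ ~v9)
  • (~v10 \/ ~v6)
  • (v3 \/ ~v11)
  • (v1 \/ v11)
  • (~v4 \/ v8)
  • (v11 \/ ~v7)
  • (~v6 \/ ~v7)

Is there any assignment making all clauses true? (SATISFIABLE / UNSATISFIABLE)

UNSATISFIABLE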